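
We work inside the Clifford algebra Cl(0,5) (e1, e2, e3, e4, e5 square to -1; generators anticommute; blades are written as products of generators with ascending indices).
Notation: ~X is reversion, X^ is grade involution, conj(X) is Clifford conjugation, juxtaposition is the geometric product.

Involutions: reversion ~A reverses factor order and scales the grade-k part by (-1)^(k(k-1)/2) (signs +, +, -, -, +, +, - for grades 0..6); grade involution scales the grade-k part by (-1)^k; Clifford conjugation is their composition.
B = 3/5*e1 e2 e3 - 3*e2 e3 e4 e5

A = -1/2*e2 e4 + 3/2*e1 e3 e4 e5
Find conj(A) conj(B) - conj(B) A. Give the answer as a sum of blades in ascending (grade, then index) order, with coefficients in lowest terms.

first term: 9/2*e1 e2 - 3/2*e3 e5 - 3/10*e1 e3 e4 + 9/10*e2 e4 e5
second term: -9/2*e1 e2 + 3/2*e3 e5 - 3/10*e1 e3 e4 + 9/10*e2 e4 e5
Answer: 9*e1 e2 - 3*e3 e5


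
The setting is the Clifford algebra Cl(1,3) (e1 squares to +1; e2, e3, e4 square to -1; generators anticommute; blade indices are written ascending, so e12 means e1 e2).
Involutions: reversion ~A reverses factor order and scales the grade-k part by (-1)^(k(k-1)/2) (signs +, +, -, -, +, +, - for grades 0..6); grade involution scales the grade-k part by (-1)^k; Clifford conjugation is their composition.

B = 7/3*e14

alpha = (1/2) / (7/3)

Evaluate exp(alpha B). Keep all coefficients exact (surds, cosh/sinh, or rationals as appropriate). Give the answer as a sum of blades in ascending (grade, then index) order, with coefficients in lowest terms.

B^2 = (7/3)^2*(e14)^2 = 49/9*(+1) = 49/9 (a basis 2-blade squares to minus the product of its generators' squares).
B^2 = 49/9 — since the square is positive, the closed form is hyperbolic: l = 7/3, alpha*l = 1/2, so exp(alpha B) = cosh(1/2) + (sinh(1/2)/(7/3))*B = cosh(1/2) + (3*sinh(1/2)/7)*B.
Answer: cosh(1/2) + sinh(1/2)*e14


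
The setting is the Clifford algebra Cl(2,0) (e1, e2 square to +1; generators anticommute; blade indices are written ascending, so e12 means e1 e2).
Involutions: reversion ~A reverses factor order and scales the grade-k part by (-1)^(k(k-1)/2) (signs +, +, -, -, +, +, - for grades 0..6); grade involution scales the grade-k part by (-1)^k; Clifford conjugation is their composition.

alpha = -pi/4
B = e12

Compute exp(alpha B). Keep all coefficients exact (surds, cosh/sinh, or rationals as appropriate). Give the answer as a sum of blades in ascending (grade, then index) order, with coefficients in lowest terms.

B^2 = (1)^2*(e12)^2 = 1*(-1) = -1 (a basis 2-blade squares to minus the product of its generators' squares).
B^2 = -1 — a negative square means the series sums to a rotation: l = 1, alpha*l = -pi/4, so exp(alpha B) = cos(-pi/4) + (sin(-pi/4)/1)*B = sqrt(2)/2 + (-sqrt(2)/2)*B.
Answer: sqrt(2)/2 - sqrt(2)/2*e12


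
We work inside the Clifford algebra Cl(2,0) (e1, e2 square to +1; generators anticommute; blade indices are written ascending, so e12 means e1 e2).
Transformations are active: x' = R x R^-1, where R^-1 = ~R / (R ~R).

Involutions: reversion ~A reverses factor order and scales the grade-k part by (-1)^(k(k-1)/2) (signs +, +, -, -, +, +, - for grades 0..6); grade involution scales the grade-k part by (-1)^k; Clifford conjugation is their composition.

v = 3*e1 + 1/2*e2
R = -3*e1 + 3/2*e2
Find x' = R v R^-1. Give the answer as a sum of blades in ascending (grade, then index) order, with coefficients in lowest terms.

~R = -3*e1 + 3/2*e2, and R ~R = 45/4, so R^-1 = ~R / (45/4).
R v = -33/4 - 6*e12
Answer: 7/5*e1 - 27/10*e2


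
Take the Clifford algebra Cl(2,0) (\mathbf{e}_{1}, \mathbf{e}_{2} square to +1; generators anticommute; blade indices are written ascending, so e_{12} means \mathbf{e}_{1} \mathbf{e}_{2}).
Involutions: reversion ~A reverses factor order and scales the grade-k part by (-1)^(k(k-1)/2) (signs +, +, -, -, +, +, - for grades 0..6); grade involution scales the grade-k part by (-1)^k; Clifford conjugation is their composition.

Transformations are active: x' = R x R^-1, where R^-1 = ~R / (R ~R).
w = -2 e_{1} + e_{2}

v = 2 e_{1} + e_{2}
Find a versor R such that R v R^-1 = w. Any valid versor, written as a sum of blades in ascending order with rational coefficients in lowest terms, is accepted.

The midline construction: v and w both square to 5, so reflecting in their sum 2 e_{2} exchanges them.
Answer: 2 e_{2}


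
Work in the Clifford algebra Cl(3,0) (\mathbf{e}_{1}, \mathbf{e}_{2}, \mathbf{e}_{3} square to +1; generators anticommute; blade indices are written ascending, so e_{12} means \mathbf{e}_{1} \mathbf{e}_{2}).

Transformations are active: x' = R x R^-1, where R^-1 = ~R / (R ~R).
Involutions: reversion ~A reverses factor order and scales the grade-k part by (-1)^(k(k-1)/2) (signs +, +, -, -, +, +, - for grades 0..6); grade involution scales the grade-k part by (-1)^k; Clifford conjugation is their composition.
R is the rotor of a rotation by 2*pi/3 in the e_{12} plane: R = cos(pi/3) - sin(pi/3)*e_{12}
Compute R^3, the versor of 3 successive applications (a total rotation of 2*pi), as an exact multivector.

Because a rotor carries half the rotation angle, composing 3 copies of this e_{12}-plane rotor multiplies the phase: 3*(pi/3) = \pi, hence R^3 = cos(\pi) - sin(\pi)*e_{12}.
cos(\pi) = -1 and sin(\pi) = 0, so R^3 = -1. The total rotation 2*pi is 1 full turn, so every vector returns to itself, yet the rotor is -1, on the OTHER sheet of the double cover (an odd number of 2*pi turns).
Answer: -1


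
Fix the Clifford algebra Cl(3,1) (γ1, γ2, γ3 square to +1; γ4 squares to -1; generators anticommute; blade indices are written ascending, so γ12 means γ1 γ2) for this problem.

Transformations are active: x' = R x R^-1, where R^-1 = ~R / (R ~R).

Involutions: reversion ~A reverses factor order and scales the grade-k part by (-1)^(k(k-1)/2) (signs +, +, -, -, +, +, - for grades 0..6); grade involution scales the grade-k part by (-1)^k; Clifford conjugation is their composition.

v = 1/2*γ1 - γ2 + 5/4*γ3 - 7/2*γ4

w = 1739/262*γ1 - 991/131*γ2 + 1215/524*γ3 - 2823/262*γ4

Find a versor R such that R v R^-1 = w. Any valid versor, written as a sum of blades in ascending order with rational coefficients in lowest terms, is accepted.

Equal squares first: v^2 = w^2 = -151/16. Then v + w = 935/131*γ1 - 1122/131*γ2 + 935/262*γ3 - 1870/131*γ4 is a versor taking v to w, provided it is invertible.
Answer: 935/131*γ1 - 1122/131*γ2 + 935/262*γ3 - 1870/131*γ4


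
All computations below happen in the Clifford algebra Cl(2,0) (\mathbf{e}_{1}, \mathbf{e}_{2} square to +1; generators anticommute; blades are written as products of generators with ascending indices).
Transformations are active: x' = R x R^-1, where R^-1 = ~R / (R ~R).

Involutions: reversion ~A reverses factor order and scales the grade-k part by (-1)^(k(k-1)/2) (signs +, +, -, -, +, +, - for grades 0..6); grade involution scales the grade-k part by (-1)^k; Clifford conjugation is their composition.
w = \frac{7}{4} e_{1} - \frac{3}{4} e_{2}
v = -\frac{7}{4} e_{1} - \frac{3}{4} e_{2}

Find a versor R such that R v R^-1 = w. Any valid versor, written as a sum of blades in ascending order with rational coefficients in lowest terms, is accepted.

Since q(v) = q(w) = \frac{29}{8}, the sum R = v + w = -\frac{3}{2} e_{2} does the job whenever invertible.
Answer: -\frac{3}{2} e_{2}


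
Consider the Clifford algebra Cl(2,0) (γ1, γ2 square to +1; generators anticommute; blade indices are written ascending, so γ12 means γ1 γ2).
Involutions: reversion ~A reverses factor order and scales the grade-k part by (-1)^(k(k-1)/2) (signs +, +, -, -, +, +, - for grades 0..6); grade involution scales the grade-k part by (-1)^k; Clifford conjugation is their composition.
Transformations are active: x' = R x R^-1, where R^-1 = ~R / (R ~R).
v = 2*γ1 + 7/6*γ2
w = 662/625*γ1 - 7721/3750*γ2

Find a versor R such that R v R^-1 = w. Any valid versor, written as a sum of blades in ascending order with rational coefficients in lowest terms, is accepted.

Why this works: both vectors square to 193/36, so q(v) = q(w) and R = v + w = 1912/625*γ1 - 1673/1875*γ2 carries v to w — its own direction survives, the complement (v - w)/2 flips.
Answer: 1912/625*γ1 - 1673/1875*γ2


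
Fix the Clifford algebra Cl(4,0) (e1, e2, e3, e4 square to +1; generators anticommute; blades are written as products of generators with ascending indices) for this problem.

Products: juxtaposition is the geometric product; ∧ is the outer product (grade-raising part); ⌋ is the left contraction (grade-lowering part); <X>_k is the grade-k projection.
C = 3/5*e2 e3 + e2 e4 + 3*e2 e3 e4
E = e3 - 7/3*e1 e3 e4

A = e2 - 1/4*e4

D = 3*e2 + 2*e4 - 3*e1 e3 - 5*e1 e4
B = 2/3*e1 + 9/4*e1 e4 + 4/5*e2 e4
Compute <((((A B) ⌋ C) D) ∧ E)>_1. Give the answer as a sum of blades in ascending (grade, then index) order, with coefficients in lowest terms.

step 1: 9/16*e1 + 1/5*e2 + 4/5*e4 - 2/3*e1 e2 + 1/6*e1 e4 - 9/4*e1 e2 e4
step 2: -4/5*e2 + 3/25*e3 + 1/5*e4 + 12/5*e2 e3 + 3/5*e3 e4
step 3: -2 + 34/25*e1 - 6*e3 - 36/5*e1 e2 - 3*e1 e3 + 9/5*e1 e4 - 9/25*e2 e3 - 11/5*e2 e4 + 6/25*e3 e4 - 12/5*e1 e2 e3 - 4*e1 e2 e4 + 33/5*e2 e3 e4 - 12*e1 e2 e3 e4
step 4: -2*e3 + 34/25*e1 e3 - 36/5*e1 e2 e3 + 43/15*e1 e3 e4 + 11/5*e2 e3 e4 + 4*e1 e2 e3 e4
step 5: -2*e3
Answer: -2*e3


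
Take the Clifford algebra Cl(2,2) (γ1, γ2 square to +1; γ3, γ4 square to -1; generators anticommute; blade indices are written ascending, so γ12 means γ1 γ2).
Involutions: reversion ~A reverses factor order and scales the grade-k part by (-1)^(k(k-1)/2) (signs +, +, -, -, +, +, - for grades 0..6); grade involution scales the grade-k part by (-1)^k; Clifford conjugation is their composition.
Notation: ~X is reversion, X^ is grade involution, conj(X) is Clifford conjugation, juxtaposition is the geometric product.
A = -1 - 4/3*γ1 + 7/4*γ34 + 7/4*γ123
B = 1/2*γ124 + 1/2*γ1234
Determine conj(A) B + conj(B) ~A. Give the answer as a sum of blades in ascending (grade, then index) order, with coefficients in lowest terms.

first term: 7/8*γ4 + 7/8*γ12 + 2/3*γ24 - 7/8*γ34 + 7/8*γ123 - 1/2*γ124 + 2/3*γ234 - 1/2*γ1234
second term: 7/8*γ4 + 7/8*γ12 - 2/3*γ24 - 7/8*γ34 - 7/8*γ123 - 1/2*γ124 + 2/3*γ234 - 1/2*γ1234
Answer: 7/4*γ4 + 7/4*γ12 - 7/4*γ34 - γ124 + 4/3*γ234 - γ1234


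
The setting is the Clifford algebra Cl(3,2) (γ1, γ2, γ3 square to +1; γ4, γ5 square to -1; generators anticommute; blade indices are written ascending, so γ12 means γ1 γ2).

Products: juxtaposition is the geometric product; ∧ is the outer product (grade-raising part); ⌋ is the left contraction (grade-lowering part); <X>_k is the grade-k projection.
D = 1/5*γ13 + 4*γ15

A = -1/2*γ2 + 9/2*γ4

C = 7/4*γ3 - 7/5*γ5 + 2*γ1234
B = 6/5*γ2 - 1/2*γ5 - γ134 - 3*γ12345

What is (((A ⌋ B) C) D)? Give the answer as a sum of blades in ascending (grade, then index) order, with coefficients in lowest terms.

step 1: -3/5 + 9/2*γ13 - 27/2*γ1235 - 3/2*γ1345
step 2: 63/8*γ1 - 21/20*γ3 + 21/25*γ5 + 9*γ24 - 3*γ25 + 27*γ45 - 189/10*γ123 + 189/8*γ125 - 21/10*γ134 - 63/10*γ135 - 21/8*γ145 - 6/5*γ1234
step 3: 357/100*γ1 - 2457/25*γ2 + 1071/40*γ3 + 273/25*γ4 + 819/25*γ5 + 12*γ12 - 108*γ14 - 6/25*γ24 + 546/125*γ135 - 3213/40*γ235 - 357/40*γ345 - 9/5*γ1234 + 3/5*γ1235 + 36*γ1245 + 27/5*γ1345 + 24/5*γ2345
Answer: 357/100*γ1 - 2457/25*γ2 + 1071/40*γ3 + 273/25*γ4 + 819/25*γ5 + 12*γ12 - 108*γ14 - 6/25*γ24 + 546/125*γ135 - 3213/40*γ235 - 357/40*γ345 - 9/5*γ1234 + 3/5*γ1235 + 36*γ1245 + 27/5*γ1345 + 24/5*γ2345


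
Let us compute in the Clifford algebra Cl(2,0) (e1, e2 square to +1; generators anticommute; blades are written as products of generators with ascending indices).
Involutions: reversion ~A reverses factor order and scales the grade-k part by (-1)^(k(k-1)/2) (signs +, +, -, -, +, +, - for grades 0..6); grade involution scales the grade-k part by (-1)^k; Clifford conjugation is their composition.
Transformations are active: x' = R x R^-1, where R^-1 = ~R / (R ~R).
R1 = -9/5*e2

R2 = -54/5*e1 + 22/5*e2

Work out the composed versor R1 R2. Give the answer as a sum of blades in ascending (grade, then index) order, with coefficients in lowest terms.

Distribute over the terms of R1 (each basis-blade product reordered to ascending indices, repeated generators contracted through their squares):
(-9/5*e2) R2 = -198/25 - 486/25*e1 e2
Answer: -198/25 - 486/25*e1 e2


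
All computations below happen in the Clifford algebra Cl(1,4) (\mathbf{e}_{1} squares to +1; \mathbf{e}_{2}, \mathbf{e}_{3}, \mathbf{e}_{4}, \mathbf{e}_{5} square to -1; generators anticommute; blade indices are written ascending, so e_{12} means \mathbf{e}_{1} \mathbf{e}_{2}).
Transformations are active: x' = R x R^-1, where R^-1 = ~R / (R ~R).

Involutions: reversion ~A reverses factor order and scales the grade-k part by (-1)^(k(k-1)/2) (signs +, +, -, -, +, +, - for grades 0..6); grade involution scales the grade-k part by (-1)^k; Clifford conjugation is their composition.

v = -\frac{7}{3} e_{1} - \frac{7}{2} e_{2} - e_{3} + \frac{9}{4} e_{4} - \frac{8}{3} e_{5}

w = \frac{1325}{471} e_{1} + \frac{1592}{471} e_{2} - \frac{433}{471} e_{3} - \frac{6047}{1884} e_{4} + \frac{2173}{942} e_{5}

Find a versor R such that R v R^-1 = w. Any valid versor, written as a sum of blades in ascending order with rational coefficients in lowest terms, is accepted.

The midline construction: v and w both square to -\frac{959}{48}, so reflecting in their sum \frac{226}{471} e_{1} - \frac{113}{942} e_{2} - \frac{904}{471} e_{3} - \frac{452}{471} e_{4} - \frac{113}{314} e_{5} exchanges them.
Answer: \frac{226}{471} e_{1} - \frac{113}{942} e_{2} - \frac{904}{471} e_{3} - \frac{452}{471} e_{4} - \frac{113}{314} e_{5}


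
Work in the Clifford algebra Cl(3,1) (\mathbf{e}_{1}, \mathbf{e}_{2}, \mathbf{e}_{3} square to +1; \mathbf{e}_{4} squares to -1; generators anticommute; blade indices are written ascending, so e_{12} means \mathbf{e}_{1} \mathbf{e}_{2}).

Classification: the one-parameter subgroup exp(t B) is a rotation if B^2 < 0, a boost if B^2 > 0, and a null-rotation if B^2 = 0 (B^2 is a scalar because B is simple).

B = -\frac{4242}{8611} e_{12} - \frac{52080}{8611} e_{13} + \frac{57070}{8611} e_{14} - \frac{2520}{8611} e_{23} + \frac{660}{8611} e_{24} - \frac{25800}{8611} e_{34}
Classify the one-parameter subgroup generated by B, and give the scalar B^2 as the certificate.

B^2 term by term: the squares give (-\frac{4242}{8611})^2*(e_{12})^2 + (-\frac{52080}{8611})^2*(e_{13})^2 + (\frac{57070}{8611})^2*(e_{14})^2 + (-\frac{2520}{8611})^2*(e_{23})^2 + (\frac{660}{8611})^2*(e_{24})^2 + (-\frac{25800}{8611})^2*(e_{34})^2 = \frac{17994564}{74149321}*(-1) + \frac{2712326400}{74149321}*(-1) + \frac{3256984900}{74149321}*(+1) + \frac{6350400}{74149321}*(-1) + \frac{435600}{74149321}*(+1) + \frac{665640000}{74149321}*(+1) = 16 (each basis 2-blade squares to minus the product of its generators' squares); cross terms between blades sharing an index anticommute and cancel; the commuting (index-disjoint) pairs give grade-4 terms 2*c*c'*(blade product), which cancel blade by blade — e_{1234}: \frac{218887200}{74149321} + \frac{68745600}{74149321} - \frac{287632800}{74149321} = 0 — confirming B is simple. So B^2 = 16.
Answer: boost, certificate B^2 = 16. Key observation: B^2 = 16 is a conjugation invariant, so its sign decides the class regardless of the surface form of B.


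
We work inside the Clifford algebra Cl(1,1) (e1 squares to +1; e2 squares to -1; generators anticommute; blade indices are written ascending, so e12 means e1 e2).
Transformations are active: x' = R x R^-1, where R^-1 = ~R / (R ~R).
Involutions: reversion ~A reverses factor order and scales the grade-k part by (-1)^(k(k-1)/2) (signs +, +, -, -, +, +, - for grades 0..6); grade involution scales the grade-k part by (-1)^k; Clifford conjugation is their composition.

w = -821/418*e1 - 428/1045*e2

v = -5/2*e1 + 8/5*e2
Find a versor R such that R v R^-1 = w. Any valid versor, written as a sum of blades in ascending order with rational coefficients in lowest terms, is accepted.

Reasoning: v^2 = w^2 = 369/100 since conjugation preserves the quadratic form; R = v + w = -933/209*e1 + 1244/1045*e2 is then valid when invertible, keeping its own part and reversing (v - w)/2.
Answer: -933/209*e1 + 1244/1045*e2


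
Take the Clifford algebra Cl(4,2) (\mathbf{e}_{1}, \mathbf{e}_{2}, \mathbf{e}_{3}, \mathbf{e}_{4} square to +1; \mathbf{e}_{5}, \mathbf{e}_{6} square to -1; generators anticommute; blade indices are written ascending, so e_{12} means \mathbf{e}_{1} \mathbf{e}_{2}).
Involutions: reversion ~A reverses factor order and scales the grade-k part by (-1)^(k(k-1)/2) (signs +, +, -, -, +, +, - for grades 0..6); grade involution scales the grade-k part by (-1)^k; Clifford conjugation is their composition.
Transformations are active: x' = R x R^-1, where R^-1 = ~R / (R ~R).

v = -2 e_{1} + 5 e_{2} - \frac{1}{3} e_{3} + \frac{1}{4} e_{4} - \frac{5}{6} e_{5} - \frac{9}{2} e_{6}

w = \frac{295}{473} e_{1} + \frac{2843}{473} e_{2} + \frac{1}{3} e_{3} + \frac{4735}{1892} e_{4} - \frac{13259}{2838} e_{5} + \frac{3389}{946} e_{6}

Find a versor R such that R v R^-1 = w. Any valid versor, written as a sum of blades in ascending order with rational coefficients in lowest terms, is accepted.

A norm check does it: q(v) = q(w) = \frac{395}{48}, hence R = v + w = -\frac{651}{473} e_{1} + \frac{5208}{473} e_{2} + \frac{1302}{473} e_{4} - \frac{2604}{473} e_{5} - \frac{434}{473} e_{6} realises the map — parallel part kept, (v - w)/2 negated, v carried to w.
Answer: -\frac{651}{473} e_{1} + \frac{5208}{473} e_{2} + \frac{1302}{473} e_{4} - \frac{2604}{473} e_{5} - \frac{434}{473} e_{6}


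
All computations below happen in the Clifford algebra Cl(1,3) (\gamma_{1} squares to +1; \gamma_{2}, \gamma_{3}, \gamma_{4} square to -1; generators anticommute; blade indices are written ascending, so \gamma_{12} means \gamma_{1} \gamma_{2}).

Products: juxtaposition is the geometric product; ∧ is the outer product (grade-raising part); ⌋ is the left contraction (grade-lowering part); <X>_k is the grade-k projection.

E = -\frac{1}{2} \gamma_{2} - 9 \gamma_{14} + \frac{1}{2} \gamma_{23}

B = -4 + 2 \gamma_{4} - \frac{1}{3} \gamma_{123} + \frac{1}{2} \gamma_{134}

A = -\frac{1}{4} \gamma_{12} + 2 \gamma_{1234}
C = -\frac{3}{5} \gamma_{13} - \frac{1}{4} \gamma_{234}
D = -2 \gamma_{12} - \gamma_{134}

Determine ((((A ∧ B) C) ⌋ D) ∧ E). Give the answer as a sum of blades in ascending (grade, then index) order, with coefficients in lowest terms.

step 1: \gamma_{12} - \frac{1}{2} \gamma_{124} - 8 \gamma_{1234}
step 2: 2 \gamma_{1} + \frac{1}{8} \gamma_{13} + \frac{3}{5} \gamma_{23} - \frac{24}{5} \gamma_{24} + \frac{1}{4} \gamma_{134} - \frac{3}{10} \gamma_{234}
step 3: \frac{1}{4} - 4 \gamma_{2} - \frac{1}{8} \gamma_{4} - 2 \gamma_{34}
step 4: -\frac{1}{8} \gamma_{2} - \frac{9}{4} \gamma_{14} + \frac{1}{8} \gamma_{23} - \frac{1}{16} \gamma_{24} - 36 \gamma_{124} + \frac{15}{16} \gamma_{234}
Answer: -\frac{1}{8} \gamma_{2} - \frac{9}{4} \gamma_{14} + \frac{1}{8} \gamma_{23} - \frac{1}{16} \gamma_{24} - 36 \gamma_{124} + \frac{15}{16} \gamma_{234}


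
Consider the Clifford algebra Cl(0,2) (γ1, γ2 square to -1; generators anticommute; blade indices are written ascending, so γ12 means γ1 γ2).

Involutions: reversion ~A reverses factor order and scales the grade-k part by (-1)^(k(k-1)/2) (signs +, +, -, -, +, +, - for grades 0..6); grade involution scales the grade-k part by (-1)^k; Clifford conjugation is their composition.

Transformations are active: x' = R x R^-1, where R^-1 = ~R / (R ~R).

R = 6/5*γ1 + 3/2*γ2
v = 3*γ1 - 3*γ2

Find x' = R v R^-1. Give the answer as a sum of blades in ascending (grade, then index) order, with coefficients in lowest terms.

~R = 6/5*γ1 + 3/2*γ2, and R ~R = -369/100, so R^-1 = ~R / (-369/100).
R v = 9/10 - 81/10*γ12
Answer: -147/41*γ1 + 93/41*γ2


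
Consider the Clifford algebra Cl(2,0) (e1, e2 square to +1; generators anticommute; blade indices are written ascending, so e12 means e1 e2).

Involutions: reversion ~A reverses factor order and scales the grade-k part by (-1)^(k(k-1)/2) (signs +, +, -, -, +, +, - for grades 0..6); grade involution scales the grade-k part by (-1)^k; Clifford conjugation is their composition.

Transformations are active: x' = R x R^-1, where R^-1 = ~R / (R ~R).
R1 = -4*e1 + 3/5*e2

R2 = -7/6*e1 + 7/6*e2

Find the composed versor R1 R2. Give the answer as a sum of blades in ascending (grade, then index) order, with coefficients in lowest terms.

Distribute over the terms of R1 (each basis-blade product reordered to ascending indices, repeated generators contracted through their squares):
(-4*e1) R2 = 14/3 - 14/3*e12
(3/5*e2) R2 = 7/10 + 7/10*e12
Summing the partial products and collecting blades:
Answer: 161/30 - 119/30*e12


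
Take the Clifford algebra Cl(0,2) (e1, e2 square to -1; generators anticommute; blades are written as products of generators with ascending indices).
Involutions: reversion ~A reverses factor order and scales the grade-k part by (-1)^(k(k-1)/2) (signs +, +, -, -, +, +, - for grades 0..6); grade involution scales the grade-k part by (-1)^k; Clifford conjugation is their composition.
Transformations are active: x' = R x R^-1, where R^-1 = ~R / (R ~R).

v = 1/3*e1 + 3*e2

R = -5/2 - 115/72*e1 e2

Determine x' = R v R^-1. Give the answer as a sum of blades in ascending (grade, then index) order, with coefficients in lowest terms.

~R = -5/2 + 115/72*e1 e2, and R ~R = 45625/5184, so R^-1 = ~R / (45625/5184).
R v = 95/24*e1 - 1735/216*e2
Answer: -14137/5475*e1 + 2853/1825*e2


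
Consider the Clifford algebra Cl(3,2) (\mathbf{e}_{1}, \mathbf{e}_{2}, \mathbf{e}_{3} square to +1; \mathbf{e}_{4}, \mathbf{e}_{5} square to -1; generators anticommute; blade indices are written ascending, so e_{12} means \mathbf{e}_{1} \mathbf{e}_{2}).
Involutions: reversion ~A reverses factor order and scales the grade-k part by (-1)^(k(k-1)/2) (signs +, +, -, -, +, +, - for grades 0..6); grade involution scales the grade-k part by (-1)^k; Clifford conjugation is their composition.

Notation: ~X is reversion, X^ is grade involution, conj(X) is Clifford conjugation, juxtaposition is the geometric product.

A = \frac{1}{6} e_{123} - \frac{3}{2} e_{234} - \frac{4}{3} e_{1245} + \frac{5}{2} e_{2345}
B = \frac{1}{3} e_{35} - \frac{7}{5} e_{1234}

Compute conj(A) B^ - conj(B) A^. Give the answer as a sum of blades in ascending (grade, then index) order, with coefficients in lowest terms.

first term: -\frac{21}{10} e_{1} + \frac{7}{30} e_{4} + \frac{7}{2} e_{15} - \frac{5}{6} e_{24} - \frac{28}{15} e_{35} + \frac{1}{18} e_{125} + \frac{1}{2} e_{245} + \frac{4}{9} e_{1234}
second term: -\frac{21}{10} e_{1} + \frac{7}{30} e_{4} - \frac{7}{2} e_{15} + \frac{5}{6} e_{24} + \frac{28}{15} e_{35} - \frac{1}{18} e_{125} - \frac{1}{2} e_{245} + \frac{4}{9} e_{1234}
Answer: 7 e_{15} - \frac{5}{3} e_{24} - \frac{56}{15} e_{35} + \frac{1}{9} e_{125} + e_{245}


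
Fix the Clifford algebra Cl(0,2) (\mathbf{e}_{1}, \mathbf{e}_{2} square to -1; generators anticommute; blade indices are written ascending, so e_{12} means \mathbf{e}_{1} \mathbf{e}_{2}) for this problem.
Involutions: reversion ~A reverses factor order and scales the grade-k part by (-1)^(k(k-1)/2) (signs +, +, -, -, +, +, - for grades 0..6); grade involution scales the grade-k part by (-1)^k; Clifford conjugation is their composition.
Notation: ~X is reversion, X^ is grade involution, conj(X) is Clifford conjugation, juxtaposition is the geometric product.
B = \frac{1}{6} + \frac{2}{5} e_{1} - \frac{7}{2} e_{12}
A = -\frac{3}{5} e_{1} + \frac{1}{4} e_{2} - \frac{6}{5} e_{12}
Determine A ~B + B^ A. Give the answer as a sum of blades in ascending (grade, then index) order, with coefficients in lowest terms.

first term: \frac{111}{25} + \frac{31}{40} e_{1} + \frac{997}{600} e_{2} - \frac{3}{10} e_{12}
second term: -\frac{111}{25} + \frac{31}{40} e_{1} + \frac{997}{600} e_{2} - \frac{3}{10} e_{12}
Answer: \frac{31}{20} e_{1} + \frac{997}{300} e_{2} - \frac{3}{5} e_{12}


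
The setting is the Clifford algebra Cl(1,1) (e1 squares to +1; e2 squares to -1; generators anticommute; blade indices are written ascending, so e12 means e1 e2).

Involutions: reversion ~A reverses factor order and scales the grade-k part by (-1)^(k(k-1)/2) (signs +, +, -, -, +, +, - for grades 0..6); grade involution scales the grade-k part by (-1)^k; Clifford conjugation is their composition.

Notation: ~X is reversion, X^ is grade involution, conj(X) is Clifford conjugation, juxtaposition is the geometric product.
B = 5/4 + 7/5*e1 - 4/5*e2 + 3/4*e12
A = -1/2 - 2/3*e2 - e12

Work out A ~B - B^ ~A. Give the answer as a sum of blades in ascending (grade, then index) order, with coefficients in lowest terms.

first term: -49/120 - e1 + 29/30*e2 + 7/120*e12
second term: 79/120 + 2*e1 - 79/30*e2 + 217/120*e12
Answer: -16/15 - 3*e1 + 18/5*e2 - 7/4*e12


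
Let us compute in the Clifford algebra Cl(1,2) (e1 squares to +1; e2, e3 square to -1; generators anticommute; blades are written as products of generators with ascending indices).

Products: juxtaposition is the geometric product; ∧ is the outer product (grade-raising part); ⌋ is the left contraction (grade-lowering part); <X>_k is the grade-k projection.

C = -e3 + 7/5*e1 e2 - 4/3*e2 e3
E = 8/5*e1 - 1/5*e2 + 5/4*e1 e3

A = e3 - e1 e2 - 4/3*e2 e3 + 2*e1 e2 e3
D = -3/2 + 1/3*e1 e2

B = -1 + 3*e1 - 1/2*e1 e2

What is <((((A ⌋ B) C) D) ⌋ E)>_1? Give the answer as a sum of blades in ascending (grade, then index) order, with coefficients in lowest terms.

step 1: 1/2
step 2: -1/2*e3 + 7/10*e1 e2 - 2/3*e2 e3
step 3: 7/30 + 3/4*e3 - 21/20*e1 e2 - 2/9*e1 e3 + e2 e3 - 1/6*e1 e2 e3
step 4: -5/18 + 1573/1200*e1 - 7/150*e2 + 7/24*e1 e3
step 5: 1573/1200*e1 - 7/150*e2
Answer: 1573/1200*e1 - 7/150*e2


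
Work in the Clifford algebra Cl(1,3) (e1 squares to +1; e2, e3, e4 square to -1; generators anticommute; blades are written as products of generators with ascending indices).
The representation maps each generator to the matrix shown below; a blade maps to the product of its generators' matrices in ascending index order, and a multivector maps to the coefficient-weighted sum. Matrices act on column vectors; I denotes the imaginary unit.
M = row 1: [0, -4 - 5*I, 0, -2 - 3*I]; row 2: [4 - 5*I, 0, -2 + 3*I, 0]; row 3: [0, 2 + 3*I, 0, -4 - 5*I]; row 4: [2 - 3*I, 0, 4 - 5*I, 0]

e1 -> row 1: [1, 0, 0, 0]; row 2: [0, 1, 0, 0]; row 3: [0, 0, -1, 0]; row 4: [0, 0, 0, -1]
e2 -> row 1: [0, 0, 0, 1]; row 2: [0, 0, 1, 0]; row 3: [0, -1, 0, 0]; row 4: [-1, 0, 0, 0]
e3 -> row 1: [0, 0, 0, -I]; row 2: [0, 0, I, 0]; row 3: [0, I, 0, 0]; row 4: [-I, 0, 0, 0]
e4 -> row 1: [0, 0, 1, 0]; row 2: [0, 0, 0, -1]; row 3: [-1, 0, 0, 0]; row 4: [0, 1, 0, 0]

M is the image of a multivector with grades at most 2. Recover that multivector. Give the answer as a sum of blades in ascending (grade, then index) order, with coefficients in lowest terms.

Method: the blade images are trace-orthogonal — tr(rho(e_A) rho(e_B)^-1) = 4 if A = B and 0 otherwise — and rho(e_A)^-1 = (e_A)^2 * rho(e_A) with (e_A)^2 = +1 or -1, so the coefficient of e_A in the preimage is (e_A)^2 * tr(M rho(e_A))/4.
Nonzero projections over blades of grade <= 2: e2: (e2)^2 = -1, tr(M rho(e2)) = 8, coefficient -2; e3: (e3)^2 = -1, tr(M rho(e3)) = -12, coefficient 3; e2 e4: (e2 e4)^2 = -1, tr(M rho(e2 e4)) = 16, coefficient -4; e3 e4: (e3 e4)^2 = -1, tr(M rho(e3 e4)) = -20, coefficient 5. Every other blade of grade <= 2 projects to 0.
Answer: -2*e2 + 3*e3 - 4*e2 e4 + 5*e3 e4


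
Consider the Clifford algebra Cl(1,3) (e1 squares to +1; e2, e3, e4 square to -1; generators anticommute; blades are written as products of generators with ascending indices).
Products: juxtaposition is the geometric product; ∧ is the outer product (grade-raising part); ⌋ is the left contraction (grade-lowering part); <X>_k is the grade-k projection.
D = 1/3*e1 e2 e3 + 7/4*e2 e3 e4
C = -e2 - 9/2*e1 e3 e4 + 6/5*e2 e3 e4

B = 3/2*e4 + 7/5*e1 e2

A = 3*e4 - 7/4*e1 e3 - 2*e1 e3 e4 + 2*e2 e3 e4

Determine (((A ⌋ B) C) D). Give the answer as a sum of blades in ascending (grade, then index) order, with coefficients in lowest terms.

step 1: -9/2
step 2: 9/2*e2 + 81/4*e1 e3 e4 - 27/5*e2 e3 e4
step 3: -189/20 - 567/16*e1 e2 + 3/2*e1 e3 - 9/5*e1 e4 + 27/4*e2 e4 - 63/8*e3 e4
Answer: -189/20 - 567/16*e1 e2 + 3/2*e1 e3 - 9/5*e1 e4 + 27/4*e2 e4 - 63/8*e3 e4


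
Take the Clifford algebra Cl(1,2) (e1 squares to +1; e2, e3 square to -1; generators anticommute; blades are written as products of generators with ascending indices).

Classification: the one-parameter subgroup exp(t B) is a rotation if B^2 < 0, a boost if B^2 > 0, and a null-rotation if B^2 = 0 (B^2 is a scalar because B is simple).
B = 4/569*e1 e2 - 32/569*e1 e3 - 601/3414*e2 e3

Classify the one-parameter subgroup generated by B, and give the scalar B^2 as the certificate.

B^2 term by term: the squares give (4/569)^2*(e1 e2)^2 + (-32/569)^2*(e1 e3)^2 + (-601/3414)^2*(e2 e3)^2 = 16/323761*(+1) + 1024/323761*(+1) + 361201/11655396*(-1) = -1/36 (each basis 2-blade squares to minus the product of its generators' squares); cross terms between blades sharing an index anticommute and cancel. So B^2 = -1/36.
Answer: rotation, certificate B^2 = -1/36. Because -1/36 is invariant under every versor sandwich, the classification follows from its sign alone.


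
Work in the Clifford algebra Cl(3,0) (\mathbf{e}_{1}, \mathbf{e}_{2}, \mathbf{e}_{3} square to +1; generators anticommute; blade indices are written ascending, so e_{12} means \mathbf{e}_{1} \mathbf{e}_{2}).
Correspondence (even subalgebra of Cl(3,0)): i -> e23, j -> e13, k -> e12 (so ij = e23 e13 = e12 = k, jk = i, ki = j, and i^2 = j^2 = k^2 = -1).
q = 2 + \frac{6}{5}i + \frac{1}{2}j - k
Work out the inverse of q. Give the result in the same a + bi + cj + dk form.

In blades: q = 2 - e_{12} + \frac{1}{2} e_{13} + \frac{6}{5} e_{23}.
With qbar = 2 + e_{12} - \frac{1}{2} e_{13} - \frac{6}{5} e_{23} (scalar fixed, mapped units negated), q qbar = \frac{669}{100} (the sum of squared coefficients), so q^-1 = qbar / (\frac{669}{100}) = \frac{200}{669} + \frac{100}{669} e_{12} - \frac{50}{669} e_{13} - \frac{40}{223} e_{23}; translating back:
Answer: \frac{200}{669} - \frac{40}{223}i - \frac{50}{669}j + \frac{100}{669}k


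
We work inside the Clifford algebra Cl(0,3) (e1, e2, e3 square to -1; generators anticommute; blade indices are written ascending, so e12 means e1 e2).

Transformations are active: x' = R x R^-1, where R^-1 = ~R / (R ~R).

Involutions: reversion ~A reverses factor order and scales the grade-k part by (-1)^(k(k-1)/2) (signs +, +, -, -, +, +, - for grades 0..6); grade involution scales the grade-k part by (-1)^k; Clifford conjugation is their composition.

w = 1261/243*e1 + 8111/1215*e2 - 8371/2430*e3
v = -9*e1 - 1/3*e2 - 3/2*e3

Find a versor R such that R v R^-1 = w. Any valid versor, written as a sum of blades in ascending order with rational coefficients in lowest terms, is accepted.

Since q(v) = q(w) = -3001/36, the sum R = v + w = -926/243*e1 + 7706/1215*e2 - 6008/1215*e3 does the job whenever invertible.
Answer: -926/243*e1 + 7706/1215*e2 - 6008/1215*e3


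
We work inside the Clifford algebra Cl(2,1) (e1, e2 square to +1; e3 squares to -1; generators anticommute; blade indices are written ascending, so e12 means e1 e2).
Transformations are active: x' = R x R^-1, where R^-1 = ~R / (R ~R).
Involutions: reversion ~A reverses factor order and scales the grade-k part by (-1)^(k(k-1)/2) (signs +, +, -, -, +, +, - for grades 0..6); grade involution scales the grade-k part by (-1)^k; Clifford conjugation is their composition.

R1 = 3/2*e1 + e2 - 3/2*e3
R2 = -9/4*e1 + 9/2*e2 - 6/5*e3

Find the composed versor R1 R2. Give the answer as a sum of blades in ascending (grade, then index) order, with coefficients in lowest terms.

Distribute over the terms of R1 (each basis-blade product reordered to ascending indices, repeated generators contracted through their squares):
(3/2*e1) R2 = -27/8 + 27/4*e12 - 9/5*e13
(e2) R2 = 9/2 + 9/4*e12 - 6/5*e23
(-3/2*e3) R2 = -9/5 - 27/8*e13 + 27/4*e23
Summing the partial products and collecting blades:
Answer: -27/40 + 9*e12 - 207/40*e13 + 111/20*e23


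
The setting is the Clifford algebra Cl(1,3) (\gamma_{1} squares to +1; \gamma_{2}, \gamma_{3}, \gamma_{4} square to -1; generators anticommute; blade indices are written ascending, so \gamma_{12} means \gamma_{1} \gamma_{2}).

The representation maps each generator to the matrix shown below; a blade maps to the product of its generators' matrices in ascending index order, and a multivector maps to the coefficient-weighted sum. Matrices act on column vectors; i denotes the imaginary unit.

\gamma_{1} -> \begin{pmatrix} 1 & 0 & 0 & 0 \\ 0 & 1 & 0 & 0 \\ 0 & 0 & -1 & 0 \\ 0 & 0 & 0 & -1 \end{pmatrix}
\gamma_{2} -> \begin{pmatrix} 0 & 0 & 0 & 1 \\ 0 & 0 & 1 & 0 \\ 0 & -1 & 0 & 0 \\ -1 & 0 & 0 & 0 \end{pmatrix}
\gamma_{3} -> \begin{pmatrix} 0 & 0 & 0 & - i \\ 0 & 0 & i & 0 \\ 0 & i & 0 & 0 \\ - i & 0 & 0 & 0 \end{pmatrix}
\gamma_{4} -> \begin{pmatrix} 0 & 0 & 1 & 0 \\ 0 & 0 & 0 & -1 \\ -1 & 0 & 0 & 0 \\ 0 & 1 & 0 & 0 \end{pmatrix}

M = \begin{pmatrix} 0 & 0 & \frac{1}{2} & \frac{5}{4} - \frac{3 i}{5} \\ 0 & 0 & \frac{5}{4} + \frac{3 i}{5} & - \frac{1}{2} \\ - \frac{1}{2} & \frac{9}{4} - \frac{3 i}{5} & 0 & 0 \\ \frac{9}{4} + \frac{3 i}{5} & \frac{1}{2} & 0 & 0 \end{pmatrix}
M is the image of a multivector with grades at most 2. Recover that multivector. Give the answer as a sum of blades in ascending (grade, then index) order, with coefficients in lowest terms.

Method: the blade images are trace-orthogonal — tr(rho(e_A) rho(e_B)^-1) = 4 if A = B and 0 otherwise — and rho(e_A)^-1 = (e_A)^2 * rho(e_A) with (e_A)^2 = +1 or -1, so the coefficient of e_A in the preimage is (e_A)^2 * tr(M rho(e_A))/4.
Nonzero projections over blades of grade <= 2: \gamma_{2}: (\gamma_{2})^2 = -1, tr(M rho(\gamma_{2})) = 2, coefficient -\frac{1}{2}; \gamma_{4}: (\gamma_{4})^2 = -1, tr(M rho(\gamma_{4})) = -2, coefficient \frac{1}{2}; \gamma_{12}: (\gamma_{12})^2 = +1, tr(M rho(\gamma_{12})) = 7, coefficient \frac{7}{4}; \gamma_{13}: (\gamma_{13})^2 = +1, tr(M rho(\gamma_{13})) = \frac{12}{5}, coefficient \frac{3}{5}. Every other blade of grade <= 2 projects to 0.
Answer: -\frac{1}{2} \gamma_{2} + \frac{1}{2} \gamma_{4} + \frac{7}{4} \gamma_{12} + \frac{3}{5} \gamma_{13}


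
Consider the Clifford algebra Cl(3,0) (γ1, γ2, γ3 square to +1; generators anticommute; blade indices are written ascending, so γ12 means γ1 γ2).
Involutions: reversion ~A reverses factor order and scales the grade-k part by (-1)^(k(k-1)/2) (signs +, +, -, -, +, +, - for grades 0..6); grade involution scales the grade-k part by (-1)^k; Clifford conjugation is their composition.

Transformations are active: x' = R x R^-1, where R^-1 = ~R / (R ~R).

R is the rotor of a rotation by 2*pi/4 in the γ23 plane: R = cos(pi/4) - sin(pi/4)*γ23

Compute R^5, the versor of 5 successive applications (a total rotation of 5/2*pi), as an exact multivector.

Rotor phase runs at HALF the rotation angle; powers of one rotor simply add phase, so after 5 steps in γ23 the phase is 5*pi/4 = 5*pi/4 and R^5 = cos(5*pi/4) - sin(5*pi/4)*γ23.
cos(5*pi/4) = -sqrt(2)/2 and sin(5*pi/4) = -sqrt(2)/2, so R^5 = -sqrt(2)/2 + sqrt(2)/2*γ23. The net rotation is 1/2*pi (after discarding 1 full turn, each of which contributes a factor -1 to the rotor); the rotor keeps the half-angle phase exactly.
Answer: -sqrt(2)/2 + sqrt(2)/2*γ23


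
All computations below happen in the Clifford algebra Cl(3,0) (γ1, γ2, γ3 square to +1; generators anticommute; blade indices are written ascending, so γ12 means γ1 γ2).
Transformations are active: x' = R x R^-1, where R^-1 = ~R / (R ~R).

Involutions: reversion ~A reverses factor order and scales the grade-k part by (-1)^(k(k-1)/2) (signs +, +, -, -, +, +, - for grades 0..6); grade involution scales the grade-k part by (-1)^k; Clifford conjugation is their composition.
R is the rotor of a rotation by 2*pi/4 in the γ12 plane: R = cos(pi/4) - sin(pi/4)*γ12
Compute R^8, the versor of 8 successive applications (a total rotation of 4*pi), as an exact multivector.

The rotor phase is half the rotation angle and phases add under composition, so 8 steps in the γ12 plane accumulate phase 8*(pi/4) = 2*pi: R^8 = cos(2*pi) - sin(2*pi)*γ12.
cos(2*pi) = 1 and sin(2*pi) = 0, so R^8 = 1. The total rotation 4*pi is 2 full turns, so every vector returns to itself, yet the rotor is +1, back on the identity sheet (an even number of 2*pi turns).
Answer: 1


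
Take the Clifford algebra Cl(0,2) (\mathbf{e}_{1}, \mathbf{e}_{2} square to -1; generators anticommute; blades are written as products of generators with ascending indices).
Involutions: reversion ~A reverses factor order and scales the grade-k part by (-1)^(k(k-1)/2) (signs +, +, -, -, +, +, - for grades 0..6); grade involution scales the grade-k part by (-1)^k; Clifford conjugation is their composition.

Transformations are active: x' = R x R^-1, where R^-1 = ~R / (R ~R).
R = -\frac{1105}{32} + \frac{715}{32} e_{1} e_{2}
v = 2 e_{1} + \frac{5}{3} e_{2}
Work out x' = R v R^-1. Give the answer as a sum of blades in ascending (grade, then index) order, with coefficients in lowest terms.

~R = -\frac{1105}{32} - \frac{715}{32} e_{1} e_{2}, and R ~R = \frac{866125}{512}, so R^-1 = ~R / (\frac{866125}{512}).
R v = -\frac{10205}{96} e_{1} - \frac{1235}{96} e_{2}
Answer: \frac{1439}{615} e_{1} - \frac{234}{205} e_{2}


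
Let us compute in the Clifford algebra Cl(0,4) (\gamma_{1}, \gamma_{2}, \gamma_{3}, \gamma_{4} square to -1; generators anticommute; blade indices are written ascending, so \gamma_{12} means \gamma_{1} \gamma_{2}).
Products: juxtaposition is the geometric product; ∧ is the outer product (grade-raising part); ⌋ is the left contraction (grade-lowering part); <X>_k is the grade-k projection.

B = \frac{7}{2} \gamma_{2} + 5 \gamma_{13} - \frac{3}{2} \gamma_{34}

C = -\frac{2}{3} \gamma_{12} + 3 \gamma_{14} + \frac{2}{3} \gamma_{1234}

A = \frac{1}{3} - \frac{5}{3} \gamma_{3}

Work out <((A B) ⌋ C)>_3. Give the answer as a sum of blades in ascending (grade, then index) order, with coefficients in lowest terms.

step 1: -\frac{25}{3} \gamma_{1} + \frac{7}{6} \gamma_{2} - \frac{5}{2} \gamma_{4} + \frac{5}{3} \gamma_{13} + \frac{35}{6} \gamma_{23} - \frac{1}{2} \gamma_{34}
step 2: -\frac{149}{18} \gamma_{1} - \frac{50}{9} \gamma_{2} + 25 \gamma_{4} + \frac{1}{3} \gamma_{12} - \frac{35}{9} \gamma_{14} + \frac{10}{9} \gamma_{24} - \frac{5}{3} \gamma_{123} + \frac{7}{9} \gamma_{134} + \frac{50}{9} \gamma_{234}
step 3: -\frac{5}{3} \gamma_{123} + \frac{7}{9} \gamma_{134} + \frac{50}{9} \gamma_{234}
Answer: -\frac{5}{3} \gamma_{123} + \frac{7}{9} \gamma_{134} + \frac{50}{9} \gamma_{234}


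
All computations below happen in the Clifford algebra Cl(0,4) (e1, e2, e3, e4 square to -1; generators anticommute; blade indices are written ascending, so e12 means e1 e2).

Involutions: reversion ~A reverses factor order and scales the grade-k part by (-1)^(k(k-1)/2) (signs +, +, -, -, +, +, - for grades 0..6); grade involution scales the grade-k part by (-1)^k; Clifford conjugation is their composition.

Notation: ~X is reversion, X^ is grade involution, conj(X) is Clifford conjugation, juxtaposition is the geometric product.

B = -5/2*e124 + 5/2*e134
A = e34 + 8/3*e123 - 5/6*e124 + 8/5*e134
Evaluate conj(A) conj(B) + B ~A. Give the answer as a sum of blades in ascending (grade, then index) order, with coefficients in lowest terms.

first term: 73/12 + 5/2*e1 - 23/12*e23 + 20/3*e24 + 20/3*e34 - 5/2*e123
second term: -73/12 + 5/2*e1 - 23/12*e23 + 20/3*e24 + 20/3*e34 + 5/2*e123
Answer: 5*e1 - 23/6*e23 + 40/3*e24 + 40/3*e34


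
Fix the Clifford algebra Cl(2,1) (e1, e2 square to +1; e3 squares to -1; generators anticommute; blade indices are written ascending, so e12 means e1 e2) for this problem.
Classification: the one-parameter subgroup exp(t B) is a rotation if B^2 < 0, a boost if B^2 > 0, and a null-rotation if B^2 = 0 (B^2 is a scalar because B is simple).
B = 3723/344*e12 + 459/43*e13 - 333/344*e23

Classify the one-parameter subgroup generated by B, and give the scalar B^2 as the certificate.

B^2 term by term: the squares give (3723/344)^2*(e12)^2 + (459/43)^2*(e13)^2 + (-333/344)^2*(e23)^2 = 13860729/118336*(-1) + 210681/1849*(+1) + 110889/118336*(+1) = -9/4 (each basis 2-blade squares to minus the product of its generators' squares); cross terms between blades sharing an index anticommute and cancel. So B^2 = -9/4.
Answer: rotation, certificate B^2 = -9/4. The scalar -9/4 is the complete invariant here: its sign names the subgroup type.
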